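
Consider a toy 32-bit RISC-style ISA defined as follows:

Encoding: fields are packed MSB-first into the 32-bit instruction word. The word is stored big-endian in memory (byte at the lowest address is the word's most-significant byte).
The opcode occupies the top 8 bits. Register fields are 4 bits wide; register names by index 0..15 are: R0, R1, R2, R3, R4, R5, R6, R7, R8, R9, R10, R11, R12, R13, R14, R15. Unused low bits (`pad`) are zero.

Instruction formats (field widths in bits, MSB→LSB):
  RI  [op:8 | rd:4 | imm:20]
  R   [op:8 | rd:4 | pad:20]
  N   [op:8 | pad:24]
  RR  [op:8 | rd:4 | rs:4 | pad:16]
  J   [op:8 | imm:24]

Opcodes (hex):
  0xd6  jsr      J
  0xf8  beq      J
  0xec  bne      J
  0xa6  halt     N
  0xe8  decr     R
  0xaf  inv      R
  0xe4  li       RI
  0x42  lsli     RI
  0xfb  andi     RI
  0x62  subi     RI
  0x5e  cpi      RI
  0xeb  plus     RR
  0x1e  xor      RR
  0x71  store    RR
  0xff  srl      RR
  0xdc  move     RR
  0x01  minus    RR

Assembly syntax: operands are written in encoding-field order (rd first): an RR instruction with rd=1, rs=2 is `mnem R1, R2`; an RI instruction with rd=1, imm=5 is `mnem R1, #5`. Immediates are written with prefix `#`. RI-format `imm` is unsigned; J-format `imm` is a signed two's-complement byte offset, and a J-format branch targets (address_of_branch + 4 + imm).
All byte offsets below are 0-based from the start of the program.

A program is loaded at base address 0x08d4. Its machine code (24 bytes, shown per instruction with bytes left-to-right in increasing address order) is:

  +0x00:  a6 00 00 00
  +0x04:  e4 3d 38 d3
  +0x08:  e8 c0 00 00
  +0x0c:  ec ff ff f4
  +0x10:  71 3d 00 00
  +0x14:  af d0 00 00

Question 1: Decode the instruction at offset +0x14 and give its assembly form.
inv R13

+0x14: af d0 00 00 ⇒ word 0xafd00000 (big)
  opcode bits[31:24]=0xaf: inv/R
  rd@[23:20]=0xd ⇒ R13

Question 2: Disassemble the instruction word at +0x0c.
bne #-12

@+0c  big-endian(ec ff ff f4) = 0xecfffff4
  op=0xecfffff4>>24=0xec ⇒ bne (J)
  imm@[23:0]=0xfffff4 (s24→-12) ⇒ #-12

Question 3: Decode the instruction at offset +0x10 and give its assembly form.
[10] 71 3d 00 00 → 0x713d0000
  opcode bits[31:24]=0x71: store/RR
  rd@[23:20]=0x3 ⇒ R3
  rs@[19:16]=0xd ⇒ R13

store R3, R13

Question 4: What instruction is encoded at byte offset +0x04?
@+04  big-endian(e4 3d 38 d3) = 0xe43d38d3
  opcode bits[31:24]=0xe4: li/RI
  [23:20] rd=3 = R3
  [19:0] imm=866515 = #866515

li R3, #866515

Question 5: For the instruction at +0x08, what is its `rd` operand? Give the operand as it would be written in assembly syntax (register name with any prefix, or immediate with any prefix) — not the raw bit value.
R12

[08] e8 c0 00 00 → 0xe8c00000
  op=0xe8c00000>>24=0xe8 ⇒ decr (R)
  [23:20] rd=12 = R12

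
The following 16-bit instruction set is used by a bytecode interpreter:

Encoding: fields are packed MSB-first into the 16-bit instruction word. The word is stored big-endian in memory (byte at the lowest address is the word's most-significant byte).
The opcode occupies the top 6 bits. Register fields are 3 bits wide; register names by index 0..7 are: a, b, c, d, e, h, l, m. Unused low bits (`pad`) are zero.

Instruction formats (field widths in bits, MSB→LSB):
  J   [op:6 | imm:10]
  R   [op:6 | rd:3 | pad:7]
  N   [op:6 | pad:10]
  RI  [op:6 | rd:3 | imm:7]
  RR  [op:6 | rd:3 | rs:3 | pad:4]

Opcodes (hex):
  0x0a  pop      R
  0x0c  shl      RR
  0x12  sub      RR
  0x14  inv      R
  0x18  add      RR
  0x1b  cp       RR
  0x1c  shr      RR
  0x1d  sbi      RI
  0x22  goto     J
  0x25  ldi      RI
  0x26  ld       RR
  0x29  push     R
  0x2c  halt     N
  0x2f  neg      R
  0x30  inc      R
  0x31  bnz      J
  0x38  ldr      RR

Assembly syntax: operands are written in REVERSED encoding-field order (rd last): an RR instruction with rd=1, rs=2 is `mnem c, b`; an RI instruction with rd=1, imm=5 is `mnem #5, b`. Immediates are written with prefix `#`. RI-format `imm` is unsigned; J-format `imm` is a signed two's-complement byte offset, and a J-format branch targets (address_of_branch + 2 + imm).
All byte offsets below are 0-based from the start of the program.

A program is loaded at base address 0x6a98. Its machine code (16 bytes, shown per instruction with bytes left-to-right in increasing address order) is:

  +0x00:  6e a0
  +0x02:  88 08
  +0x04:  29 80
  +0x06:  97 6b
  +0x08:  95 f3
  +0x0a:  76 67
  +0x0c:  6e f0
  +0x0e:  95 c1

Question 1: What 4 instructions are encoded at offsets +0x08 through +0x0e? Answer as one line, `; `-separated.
ldi #115, d; sbi #103, e; cp m, h; ldi #65, d

+0x08: 95 f3 ⇒ word 0x95f3 (big)
  opcode bits[15:10]=0x25: ldi/RI
  rd: (w>>7)&0x7=0x3 → d
  imm: (w>>0)&0x7f=0x73 → #115
+0x0a: 76 67 ⇒ word 0x7667 (big)
  opcode bits[15:10]=0x1d: sbi/RI
  rd: (w>>7)&0x7=0x4 → e
  imm: (w>>0)&0x7f=0x67 → #103
+0x0c: 6e f0 ⇒ word 0x6ef0 (big)
  opcode bits[15:10]=0x1b: cp/RR
  rd: (w>>7)&0x7=0x5 → h
  rs: (w>>4)&0x7=0x7 → m
+0x0e: 95 c1 ⇒ word 0x95c1 (big)
  opcode bits[15:10]=0x25: ldi/RI
  rd: (w>>7)&0x7=0x3 → d
  imm: (w>>0)&0x7f=0x41 → #65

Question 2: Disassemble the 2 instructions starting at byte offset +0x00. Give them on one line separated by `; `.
off 0x00: read 6e a0 as big → 0x6ea0
  opcode bits[15:10]=0x1b: cp/RR
  [9:7] rd=5 = h
  [6:4] rs=2 = c
off 0x02: read 88 08 as big → 0x8808
  opcode bits[15:10]=0x22: goto/J
  [9:0] imm=8 = #8

cp c, h; goto #8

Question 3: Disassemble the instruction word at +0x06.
@+06  big-endian(97 6b) = 0x976b
  top 6b → 0x25 → ldi [RI]
  rd: (w>>7)&0x7=0x6 → l
  imm: (w>>0)&0x7f=0x6b → #107

ldi #107, l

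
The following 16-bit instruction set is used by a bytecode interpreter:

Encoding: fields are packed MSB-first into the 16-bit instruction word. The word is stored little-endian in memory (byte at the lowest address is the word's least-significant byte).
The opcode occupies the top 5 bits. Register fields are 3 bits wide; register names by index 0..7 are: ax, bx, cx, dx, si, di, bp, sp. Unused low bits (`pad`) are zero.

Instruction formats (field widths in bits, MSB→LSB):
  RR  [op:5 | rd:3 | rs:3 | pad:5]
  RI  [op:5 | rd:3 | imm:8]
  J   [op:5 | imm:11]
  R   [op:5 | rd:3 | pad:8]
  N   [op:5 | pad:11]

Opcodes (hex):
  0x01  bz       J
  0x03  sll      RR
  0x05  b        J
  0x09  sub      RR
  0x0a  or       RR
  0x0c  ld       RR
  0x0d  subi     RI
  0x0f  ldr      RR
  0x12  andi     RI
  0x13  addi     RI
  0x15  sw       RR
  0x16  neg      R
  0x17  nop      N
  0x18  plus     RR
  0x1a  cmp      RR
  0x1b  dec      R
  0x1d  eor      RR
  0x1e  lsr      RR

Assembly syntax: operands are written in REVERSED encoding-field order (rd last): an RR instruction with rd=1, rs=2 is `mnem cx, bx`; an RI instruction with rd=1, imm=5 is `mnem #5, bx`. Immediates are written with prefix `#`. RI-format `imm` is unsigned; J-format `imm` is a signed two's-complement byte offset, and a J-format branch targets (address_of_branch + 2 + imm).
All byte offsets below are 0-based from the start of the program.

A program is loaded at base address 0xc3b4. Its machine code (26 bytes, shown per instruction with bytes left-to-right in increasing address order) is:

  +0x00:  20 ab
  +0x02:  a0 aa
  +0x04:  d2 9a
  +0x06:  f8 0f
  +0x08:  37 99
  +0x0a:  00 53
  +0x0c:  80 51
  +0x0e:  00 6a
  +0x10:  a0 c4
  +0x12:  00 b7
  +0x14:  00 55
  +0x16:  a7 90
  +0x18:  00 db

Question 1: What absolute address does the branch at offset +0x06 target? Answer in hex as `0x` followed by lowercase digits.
0xc3b4

off 0x06: read f8 0f as little → 0x0ff8
  op=0x0ff8>>11=0x1 ⇒ bz (J)
  imm@[10:0]=0x7f8 (s11→-8) ⇒ #-8
  target = base 0xc3b4 + off 0x06 + 2 + imm -8 = 0xc3b4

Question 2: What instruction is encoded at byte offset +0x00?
sw bx, dx

off 0x00: read 20 ab as little → 0xab20
  opcode bits[15:11]=0x15: sw/RR
  [10:8] rd=3 = dx
  [7:5] rs=1 = bx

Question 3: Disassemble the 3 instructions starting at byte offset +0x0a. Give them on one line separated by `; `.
[0a] 00 53 → 0x5300
  opcode bits[15:11]=0xa: or/RR
  rd@[10:8]=0x3 ⇒ dx
  rs@[7:5]=0x0 ⇒ ax
[0c] 80 51 → 0x5180
  opcode bits[15:11]=0xa: or/RR
  rd@[10:8]=0x1 ⇒ bx
  rs@[7:5]=0x4 ⇒ si
[0e] 00 6a → 0x6a00
  opcode bits[15:11]=0xd: subi/RI
  rd@[10:8]=0x2 ⇒ cx
  imm@[7:0]=0x0 ⇒ #0

or ax, dx; or si, bx; subi #0, cx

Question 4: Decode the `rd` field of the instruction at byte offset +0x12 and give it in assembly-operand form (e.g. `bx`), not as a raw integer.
sp

@+12  little-endian(00 b7) = 0xb700
  op=0xb700>>11=0x16 ⇒ neg (R)
  rd@[10:8]=0x7 ⇒ sp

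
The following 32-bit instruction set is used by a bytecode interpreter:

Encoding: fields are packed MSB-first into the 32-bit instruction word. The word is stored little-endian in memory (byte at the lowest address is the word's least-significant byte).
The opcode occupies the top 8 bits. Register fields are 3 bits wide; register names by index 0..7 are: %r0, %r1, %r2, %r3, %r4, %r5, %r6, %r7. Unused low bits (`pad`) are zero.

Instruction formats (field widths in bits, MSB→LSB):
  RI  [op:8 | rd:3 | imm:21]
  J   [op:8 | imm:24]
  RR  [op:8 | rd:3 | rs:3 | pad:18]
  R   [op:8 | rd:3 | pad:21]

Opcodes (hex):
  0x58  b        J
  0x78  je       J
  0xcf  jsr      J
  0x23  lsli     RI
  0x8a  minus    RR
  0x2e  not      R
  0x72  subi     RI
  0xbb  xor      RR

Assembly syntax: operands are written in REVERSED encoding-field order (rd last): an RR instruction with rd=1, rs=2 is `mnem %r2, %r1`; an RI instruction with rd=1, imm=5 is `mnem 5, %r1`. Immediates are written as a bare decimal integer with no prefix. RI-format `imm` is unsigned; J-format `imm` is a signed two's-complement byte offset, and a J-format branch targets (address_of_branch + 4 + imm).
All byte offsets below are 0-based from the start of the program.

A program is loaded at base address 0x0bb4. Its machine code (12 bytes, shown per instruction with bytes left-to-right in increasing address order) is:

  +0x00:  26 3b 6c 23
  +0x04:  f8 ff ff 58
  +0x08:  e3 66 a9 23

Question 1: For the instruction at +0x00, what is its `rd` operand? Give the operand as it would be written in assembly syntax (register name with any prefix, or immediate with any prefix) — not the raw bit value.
off 0x00: read 26 3b 6c 23 as little → 0x236c3b26
  op=0x236c3b26>>24=0x23 ⇒ lsli (RI)
  rd: (w>>21)&0x7=0x3 → %r3
  imm: (w>>0)&0x1fffff=0xc3b26 → 801574

%r3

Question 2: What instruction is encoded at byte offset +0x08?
+0x08: e3 66 a9 23 ⇒ word 0x23a966e3 (little)
  op=0x23a966e3>>24=0x23 ⇒ lsli (RI)
  rd@[23:21]=0x5 ⇒ %r5
  imm@[20:0]=0x966e3 ⇒ 616163

lsli 616163, %r5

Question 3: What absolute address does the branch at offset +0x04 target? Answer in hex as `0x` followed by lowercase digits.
[04] f8 ff ff 58 → 0x58fffff8
  op=0x58fffff8>>24=0x58 ⇒ b (J)
  imm: (w>>0)&0xffffff=0xfffff8 (s24→-8) → -8
  target = base 0x0bb4 + off 0x04 + 4 + imm -8 = 0x0bb4

0x0bb4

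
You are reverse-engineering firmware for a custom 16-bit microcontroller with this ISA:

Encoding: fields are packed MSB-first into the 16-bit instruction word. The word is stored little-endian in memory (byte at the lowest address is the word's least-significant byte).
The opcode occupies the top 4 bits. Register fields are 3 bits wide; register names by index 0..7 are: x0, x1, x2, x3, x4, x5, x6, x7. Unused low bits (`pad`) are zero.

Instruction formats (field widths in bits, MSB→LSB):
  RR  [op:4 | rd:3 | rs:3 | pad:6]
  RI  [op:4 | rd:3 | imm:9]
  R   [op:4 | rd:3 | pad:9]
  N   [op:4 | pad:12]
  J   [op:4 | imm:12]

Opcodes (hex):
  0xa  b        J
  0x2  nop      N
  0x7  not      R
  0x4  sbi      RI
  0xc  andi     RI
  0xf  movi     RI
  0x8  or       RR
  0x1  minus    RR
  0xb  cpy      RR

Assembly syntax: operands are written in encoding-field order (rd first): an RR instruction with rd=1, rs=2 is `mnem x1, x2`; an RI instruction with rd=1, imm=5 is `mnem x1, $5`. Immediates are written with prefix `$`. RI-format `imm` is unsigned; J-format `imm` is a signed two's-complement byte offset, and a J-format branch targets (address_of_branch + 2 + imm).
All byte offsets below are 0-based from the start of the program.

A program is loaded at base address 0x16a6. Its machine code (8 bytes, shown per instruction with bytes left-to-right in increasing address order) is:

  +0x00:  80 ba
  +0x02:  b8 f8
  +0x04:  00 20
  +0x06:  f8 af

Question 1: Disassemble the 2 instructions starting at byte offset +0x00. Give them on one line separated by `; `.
off 0x00: read 80 ba as little → 0xba80
  op=0xba80>>12=0xb ⇒ cpy (RR)
  rd: (w>>9)&0x7=0x5 → x5
  rs: (w>>6)&0x7=0x2 → x2
off 0x02: read b8 f8 as little → 0xf8b8
  op=0xf8b8>>12=0xf ⇒ movi (RI)
  rd: (w>>9)&0x7=0x4 → x4
  imm: (w>>0)&0x1ff=0xb8 → $184

cpy x5, x2; movi x4, $184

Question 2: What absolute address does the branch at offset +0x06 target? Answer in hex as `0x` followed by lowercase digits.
0x16a6

+0x06: f8 af ⇒ word 0xaff8 (little)
  opcode bits[15:12]=0xa: b/J
  imm@[11:0]=0xff8 (s12→-8) ⇒ $-8
  target = base 0x16a6 + off 0x06 + 2 + imm -8 = 0x16a6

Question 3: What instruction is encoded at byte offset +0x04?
[04] 00 20 → 0x2000
  opcode bits[15:12]=0x2: nop/N

nop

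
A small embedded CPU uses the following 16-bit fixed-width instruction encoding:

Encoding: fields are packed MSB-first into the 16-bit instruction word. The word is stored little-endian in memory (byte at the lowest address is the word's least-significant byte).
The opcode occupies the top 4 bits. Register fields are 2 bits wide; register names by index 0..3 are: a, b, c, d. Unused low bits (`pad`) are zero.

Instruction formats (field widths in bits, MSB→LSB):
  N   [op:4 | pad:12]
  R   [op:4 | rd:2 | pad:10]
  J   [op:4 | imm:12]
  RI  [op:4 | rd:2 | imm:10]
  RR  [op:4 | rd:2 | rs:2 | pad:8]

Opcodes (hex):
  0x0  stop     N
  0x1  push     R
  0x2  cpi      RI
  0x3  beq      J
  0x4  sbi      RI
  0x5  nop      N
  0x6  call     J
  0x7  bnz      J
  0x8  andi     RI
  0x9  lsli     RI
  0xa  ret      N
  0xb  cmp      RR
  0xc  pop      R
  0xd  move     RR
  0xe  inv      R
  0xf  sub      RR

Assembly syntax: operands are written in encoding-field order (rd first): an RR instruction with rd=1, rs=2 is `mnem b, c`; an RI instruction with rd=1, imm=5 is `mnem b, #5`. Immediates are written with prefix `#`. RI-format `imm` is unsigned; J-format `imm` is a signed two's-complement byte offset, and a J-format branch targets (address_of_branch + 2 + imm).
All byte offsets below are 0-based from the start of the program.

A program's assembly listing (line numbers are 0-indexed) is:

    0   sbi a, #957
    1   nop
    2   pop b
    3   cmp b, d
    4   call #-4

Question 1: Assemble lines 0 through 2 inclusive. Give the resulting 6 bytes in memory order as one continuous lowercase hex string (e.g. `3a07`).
L0: sbi op=0x4:4|rd=0:2|imm=957:10 ⇒ 0x43bd ⇒ little bd 43
L1: nop op=0x5:4|pad=0:12 ⇒ 0x5000 ⇒ little 00 50
L2: pop op=0xc:4|rd=1:2|pad=0:10 ⇒ 0xc400 ⇒ little 00 c4

bd43005000c4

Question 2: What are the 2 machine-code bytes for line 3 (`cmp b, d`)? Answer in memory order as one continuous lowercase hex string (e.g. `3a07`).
00b7

line 3 (cmp): pack op=0xb:4|rd=1:2|rs=3:2|pad=0:8 = 0xb700; little→ 00 b7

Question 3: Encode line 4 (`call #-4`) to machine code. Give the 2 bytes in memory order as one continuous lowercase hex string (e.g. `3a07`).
fc6f

line 4 (call): pack op=0x6:4|imm=-4:12 = 0x6ffc; little→ fc 6f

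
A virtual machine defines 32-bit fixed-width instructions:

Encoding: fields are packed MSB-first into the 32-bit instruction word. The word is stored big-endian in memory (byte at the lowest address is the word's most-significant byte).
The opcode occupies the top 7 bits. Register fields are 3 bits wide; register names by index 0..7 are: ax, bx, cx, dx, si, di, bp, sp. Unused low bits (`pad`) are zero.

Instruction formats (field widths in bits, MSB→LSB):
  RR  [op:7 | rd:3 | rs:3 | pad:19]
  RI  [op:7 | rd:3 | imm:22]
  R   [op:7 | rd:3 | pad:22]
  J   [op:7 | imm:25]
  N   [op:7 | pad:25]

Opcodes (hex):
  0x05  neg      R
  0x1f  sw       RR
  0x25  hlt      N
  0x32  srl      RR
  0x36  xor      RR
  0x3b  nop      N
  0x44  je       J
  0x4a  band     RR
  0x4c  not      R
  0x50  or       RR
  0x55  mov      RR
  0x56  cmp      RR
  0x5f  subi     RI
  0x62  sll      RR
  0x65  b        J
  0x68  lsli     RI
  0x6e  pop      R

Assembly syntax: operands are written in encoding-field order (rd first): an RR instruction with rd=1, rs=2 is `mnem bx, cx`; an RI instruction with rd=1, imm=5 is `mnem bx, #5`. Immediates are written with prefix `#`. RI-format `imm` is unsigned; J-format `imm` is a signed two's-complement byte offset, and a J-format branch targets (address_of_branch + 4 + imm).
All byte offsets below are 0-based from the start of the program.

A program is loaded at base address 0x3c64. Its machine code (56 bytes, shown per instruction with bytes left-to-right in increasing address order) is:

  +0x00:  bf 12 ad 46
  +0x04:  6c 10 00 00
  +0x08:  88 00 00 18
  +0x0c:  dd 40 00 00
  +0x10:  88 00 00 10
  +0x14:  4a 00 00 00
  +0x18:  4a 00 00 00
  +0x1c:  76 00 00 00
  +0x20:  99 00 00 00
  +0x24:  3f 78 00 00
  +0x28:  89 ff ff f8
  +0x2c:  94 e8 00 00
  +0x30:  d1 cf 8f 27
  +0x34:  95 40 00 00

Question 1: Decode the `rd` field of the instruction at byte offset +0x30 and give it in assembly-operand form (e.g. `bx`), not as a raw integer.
@+30  big-endian(d1 cf 8f 27) = 0xd1cf8f27
  opcode bits[31:25]=0x68: lsli/RI
  rd@[24:22]=0x7 ⇒ sp
  imm@[21:0]=0xf8f27 ⇒ #1019687

sp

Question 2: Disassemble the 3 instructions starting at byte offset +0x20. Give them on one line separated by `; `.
not si; sw di, sp; je #-8

[20] 99 00 00 00 → 0x99000000
  opcode bits[31:25]=0x4c: not/R
  rd@[24:22]=0x4 ⇒ si
[24] 3f 78 00 00 → 0x3f780000
  opcode bits[31:25]=0x1f: sw/RR
  rd@[24:22]=0x5 ⇒ di
  rs@[21:19]=0x7 ⇒ sp
[28] 89 ff ff f8 → 0x89fffff8
  opcode bits[31:25]=0x44: je/J
  imm@[24:0]=0x1fffff8 (s25→-8) ⇒ #-8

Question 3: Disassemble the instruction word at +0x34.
off 0x34: read 95 40 00 00 as big → 0x95400000
  op=0x95400000>>25=0x4a ⇒ band (RR)
  [24:22] rd=5 = di
  [21:19] rs=0 = ax

band di, ax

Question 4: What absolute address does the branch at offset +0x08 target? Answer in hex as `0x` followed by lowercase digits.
@+08  big-endian(88 00 00 18) = 0x88000018
  top 7b → 0x44 → je [J]
  imm: (w>>0)&0x1ffffff=0x18 → #24
  target = base 0x3c64 + off 0x08 + 4 + imm 24 = 0x3c88

0x3c88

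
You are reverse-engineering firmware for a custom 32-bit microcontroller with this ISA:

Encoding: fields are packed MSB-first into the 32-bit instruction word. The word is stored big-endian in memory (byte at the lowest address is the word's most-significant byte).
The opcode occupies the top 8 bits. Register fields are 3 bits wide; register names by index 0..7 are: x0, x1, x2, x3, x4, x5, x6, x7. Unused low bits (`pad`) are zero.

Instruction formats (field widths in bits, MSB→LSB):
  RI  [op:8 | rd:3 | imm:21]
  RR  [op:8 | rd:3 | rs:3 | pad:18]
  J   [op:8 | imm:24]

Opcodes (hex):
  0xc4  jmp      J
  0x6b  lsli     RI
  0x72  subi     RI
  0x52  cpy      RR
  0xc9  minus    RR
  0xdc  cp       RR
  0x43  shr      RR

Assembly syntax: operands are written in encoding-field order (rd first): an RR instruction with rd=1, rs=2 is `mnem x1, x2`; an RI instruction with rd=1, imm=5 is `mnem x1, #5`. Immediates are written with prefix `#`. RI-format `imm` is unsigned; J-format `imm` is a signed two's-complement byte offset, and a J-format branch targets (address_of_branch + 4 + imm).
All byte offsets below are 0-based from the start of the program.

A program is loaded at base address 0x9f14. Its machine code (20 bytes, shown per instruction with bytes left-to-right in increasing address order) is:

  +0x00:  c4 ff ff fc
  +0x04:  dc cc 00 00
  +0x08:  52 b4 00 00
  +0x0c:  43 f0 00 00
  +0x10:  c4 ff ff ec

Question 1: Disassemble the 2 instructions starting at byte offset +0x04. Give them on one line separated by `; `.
off 0x04: read dc cc 00 00 as big → 0xdccc0000
  opcode bits[31:24]=0xdc: cp/RR
  [23:21] rd=6 = x6
  [20:18] rs=3 = x3
off 0x08: read 52 b4 00 00 as big → 0x52b40000
  opcode bits[31:24]=0x52: cpy/RR
  [23:21] rd=5 = x5
  [20:18] rs=5 = x5

cp x6, x3; cpy x5, x5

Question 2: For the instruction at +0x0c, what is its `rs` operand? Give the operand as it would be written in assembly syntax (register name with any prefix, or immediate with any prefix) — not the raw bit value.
x4

@+0c  big-endian(43 f0 00 00) = 0x43f00000
  opcode bits[31:24]=0x43: shr/RR
  [23:21] rd=7 = x7
  [20:18] rs=4 = x4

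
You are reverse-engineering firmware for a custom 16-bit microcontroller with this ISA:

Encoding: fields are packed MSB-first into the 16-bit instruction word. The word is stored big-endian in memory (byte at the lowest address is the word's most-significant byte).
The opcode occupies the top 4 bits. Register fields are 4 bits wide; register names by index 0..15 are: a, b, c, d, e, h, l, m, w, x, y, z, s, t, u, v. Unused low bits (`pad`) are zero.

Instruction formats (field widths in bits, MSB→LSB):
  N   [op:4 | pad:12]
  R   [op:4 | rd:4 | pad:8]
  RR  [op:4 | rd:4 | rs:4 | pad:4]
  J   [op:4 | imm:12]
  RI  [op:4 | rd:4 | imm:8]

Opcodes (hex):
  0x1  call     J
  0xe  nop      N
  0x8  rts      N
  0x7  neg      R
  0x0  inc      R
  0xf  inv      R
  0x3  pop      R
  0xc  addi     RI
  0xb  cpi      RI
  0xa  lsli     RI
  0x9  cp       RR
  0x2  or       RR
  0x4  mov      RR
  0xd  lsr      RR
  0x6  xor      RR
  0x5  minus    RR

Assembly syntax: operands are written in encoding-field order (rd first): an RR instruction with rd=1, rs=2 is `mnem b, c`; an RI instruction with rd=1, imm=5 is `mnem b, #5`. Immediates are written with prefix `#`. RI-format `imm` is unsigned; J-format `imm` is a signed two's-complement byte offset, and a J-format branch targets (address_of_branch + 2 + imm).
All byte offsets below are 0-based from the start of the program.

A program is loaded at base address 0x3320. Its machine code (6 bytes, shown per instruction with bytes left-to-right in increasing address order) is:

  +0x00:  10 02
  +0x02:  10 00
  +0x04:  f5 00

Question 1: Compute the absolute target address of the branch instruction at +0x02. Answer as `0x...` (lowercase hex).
[02] 10 00 → 0x1000
  opcode bits[15:12]=0x1: call/J
  imm: (w>>0)&0xfff=0x0 → #0
  target = base 0x3320 + off 0x02 + 2 + imm 0 = 0x3324

0x3324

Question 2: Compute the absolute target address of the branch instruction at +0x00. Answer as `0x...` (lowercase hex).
@+00  big-endian(10 02) = 0x1002
  op=0x1002>>12=0x1 ⇒ call (J)
  imm: (w>>0)&0xfff=0x2 → #2
  target = base 0x3320 + off 0x00 + 2 + imm 2 = 0x3324

0x3324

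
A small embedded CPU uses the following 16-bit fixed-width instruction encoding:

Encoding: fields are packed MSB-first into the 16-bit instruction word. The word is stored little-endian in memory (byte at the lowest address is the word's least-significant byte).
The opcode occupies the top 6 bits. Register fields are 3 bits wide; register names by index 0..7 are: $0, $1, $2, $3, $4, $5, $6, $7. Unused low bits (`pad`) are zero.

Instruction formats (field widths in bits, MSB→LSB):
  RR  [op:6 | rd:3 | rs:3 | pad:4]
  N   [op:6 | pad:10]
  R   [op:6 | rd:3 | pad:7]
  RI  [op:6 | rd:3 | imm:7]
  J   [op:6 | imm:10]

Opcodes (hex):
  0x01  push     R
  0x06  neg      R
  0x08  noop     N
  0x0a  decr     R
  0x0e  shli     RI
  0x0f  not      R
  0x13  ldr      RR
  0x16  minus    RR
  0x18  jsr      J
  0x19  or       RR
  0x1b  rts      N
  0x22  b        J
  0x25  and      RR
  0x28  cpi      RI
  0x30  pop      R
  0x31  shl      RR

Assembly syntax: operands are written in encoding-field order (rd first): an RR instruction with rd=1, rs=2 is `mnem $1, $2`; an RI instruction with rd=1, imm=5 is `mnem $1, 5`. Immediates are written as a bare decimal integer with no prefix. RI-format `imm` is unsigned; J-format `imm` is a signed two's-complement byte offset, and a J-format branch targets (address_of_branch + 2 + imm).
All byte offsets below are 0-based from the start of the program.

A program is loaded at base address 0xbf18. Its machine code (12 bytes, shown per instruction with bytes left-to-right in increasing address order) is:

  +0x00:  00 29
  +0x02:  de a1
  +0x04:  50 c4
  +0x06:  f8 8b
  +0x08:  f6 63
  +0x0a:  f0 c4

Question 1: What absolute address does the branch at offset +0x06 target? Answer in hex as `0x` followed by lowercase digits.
0xbf18

off 0x06: read f8 8b as little → 0x8bf8
  op=0x8bf8>>10=0x22 ⇒ b (J)
  [9:0] imm=1016 (s10→-8) = -8
  target = base 0xbf18 + off 0x06 + 2 + imm -8 = 0xbf18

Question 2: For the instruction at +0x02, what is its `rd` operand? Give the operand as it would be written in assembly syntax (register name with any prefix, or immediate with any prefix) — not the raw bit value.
$3

@+02  little-endian(de a1) = 0xa1de
  top 6b → 0x28 → cpi [RI]
  rd: (w>>7)&0x7=0x3 → $3
  imm: (w>>0)&0x7f=0x5e → 94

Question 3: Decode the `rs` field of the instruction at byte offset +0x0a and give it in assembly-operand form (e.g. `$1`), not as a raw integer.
$7

@+0a  little-endian(f0 c4) = 0xc4f0
  op=0xc4f0>>10=0x31 ⇒ shl (RR)
  [9:7] rd=1 = $1
  [6:4] rs=7 = $7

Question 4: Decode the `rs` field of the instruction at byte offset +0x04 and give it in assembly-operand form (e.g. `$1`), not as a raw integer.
$5

@+04  little-endian(50 c4) = 0xc450
  op=0xc450>>10=0x31 ⇒ shl (RR)
  rd: (w>>7)&0x7=0x0 → $0
  rs: (w>>4)&0x7=0x5 → $5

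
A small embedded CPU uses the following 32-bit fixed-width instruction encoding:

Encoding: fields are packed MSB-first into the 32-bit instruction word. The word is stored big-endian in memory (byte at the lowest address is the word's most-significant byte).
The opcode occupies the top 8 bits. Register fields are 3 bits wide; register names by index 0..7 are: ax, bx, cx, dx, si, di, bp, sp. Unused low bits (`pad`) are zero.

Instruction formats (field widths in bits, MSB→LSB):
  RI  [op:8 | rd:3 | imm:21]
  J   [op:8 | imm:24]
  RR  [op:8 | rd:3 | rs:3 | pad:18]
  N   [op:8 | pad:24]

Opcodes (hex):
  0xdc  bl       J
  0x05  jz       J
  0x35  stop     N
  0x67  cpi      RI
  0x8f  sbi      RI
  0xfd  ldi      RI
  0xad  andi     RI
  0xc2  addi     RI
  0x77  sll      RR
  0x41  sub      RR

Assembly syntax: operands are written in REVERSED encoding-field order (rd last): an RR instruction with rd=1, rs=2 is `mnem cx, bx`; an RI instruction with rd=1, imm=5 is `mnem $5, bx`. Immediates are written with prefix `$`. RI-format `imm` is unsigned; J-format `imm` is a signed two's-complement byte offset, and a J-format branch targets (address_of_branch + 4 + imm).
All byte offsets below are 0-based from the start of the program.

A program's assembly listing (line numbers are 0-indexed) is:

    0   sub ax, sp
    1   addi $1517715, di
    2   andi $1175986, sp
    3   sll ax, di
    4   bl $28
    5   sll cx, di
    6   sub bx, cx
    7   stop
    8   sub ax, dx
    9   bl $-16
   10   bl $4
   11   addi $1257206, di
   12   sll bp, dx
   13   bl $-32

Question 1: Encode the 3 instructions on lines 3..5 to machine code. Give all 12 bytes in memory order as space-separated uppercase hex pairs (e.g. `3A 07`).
77 A0 00 00 DC 00 00 1C 77 A8 00 00

line 3 (sll): pack op=0x77:8|rd=5:3|rs=0:3|pad=0:18 = 0x77a00000; big→ 77 a0 00 00
line 4 (bl): pack op=0xdc:8|imm=28:24 = 0xdc00001c; big→ dc 00 00 1c
line 5 (sll): pack op=0x77:8|rd=5:3|rs=2:3|pad=0:18 = 0x77a80000; big→ 77 a8 00 00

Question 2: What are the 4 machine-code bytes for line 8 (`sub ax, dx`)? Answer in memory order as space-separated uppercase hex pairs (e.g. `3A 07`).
8. sub fields op=0x41:8|rd=3:3|rs=0:3|pad=0:18 → word 41600000h → 41 60 00 00

41 60 00 00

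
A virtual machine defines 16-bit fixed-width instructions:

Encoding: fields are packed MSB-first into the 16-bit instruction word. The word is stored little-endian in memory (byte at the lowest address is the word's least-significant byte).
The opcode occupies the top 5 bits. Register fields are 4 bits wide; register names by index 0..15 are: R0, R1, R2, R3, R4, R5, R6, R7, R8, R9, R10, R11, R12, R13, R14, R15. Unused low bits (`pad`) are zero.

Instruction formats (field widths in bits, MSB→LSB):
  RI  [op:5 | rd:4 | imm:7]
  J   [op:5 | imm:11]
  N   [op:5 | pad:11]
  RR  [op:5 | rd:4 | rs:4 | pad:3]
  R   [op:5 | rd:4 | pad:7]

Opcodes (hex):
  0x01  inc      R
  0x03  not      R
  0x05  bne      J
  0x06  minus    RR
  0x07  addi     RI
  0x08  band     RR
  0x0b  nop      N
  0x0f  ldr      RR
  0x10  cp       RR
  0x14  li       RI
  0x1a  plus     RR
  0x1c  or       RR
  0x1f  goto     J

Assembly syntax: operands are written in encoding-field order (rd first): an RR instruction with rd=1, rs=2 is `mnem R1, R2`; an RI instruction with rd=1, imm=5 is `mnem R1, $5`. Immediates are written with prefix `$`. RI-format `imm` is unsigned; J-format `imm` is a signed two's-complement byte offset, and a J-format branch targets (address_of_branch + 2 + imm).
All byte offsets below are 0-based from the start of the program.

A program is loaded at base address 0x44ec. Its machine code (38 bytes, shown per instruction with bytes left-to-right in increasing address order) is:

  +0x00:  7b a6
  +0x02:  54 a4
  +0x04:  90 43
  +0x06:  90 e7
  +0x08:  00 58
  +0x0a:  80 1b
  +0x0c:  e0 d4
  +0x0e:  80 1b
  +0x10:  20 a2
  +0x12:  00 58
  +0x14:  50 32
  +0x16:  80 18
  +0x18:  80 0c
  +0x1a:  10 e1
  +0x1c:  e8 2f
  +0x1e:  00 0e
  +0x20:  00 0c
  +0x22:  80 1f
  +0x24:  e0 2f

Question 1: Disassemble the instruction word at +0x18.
inc R9

+0x18: 80 0c ⇒ word 0x0c80 (little)
  opcode bits[15:11]=0x1: inc/R
  [10:7] rd=9 = R9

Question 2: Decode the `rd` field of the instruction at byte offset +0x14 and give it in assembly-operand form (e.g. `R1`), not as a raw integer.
R4

@+14  little-endian(50 32) = 0x3250
  op=0x3250>>11=0x6 ⇒ minus (RR)
  rd@[10:7]=0x4 ⇒ R4
  rs@[6:3]=0xa ⇒ R10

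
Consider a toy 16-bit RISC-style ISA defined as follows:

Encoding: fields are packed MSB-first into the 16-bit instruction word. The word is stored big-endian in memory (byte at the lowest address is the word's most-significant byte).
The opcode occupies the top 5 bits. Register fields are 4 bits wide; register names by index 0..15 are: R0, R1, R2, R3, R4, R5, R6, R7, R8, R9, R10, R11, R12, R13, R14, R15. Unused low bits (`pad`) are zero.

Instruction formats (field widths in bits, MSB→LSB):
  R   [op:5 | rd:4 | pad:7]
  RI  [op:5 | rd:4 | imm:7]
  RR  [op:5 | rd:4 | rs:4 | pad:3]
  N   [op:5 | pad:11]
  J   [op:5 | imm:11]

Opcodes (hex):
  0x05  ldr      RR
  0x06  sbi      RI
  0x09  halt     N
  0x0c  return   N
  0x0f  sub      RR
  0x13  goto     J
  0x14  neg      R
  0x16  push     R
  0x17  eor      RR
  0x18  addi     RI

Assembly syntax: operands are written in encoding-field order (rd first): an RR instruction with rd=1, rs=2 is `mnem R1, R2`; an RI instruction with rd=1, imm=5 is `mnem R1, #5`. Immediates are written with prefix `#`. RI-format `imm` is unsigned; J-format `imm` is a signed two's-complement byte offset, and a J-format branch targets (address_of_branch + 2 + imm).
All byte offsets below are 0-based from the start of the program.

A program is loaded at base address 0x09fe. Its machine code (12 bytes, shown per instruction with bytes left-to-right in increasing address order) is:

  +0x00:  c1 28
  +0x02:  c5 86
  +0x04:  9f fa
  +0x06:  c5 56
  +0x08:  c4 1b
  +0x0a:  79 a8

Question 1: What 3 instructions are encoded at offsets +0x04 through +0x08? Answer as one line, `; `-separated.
@+04  big-endian(9f fa) = 0x9ffa
  opcode bits[15:11]=0x13: goto/J
  [10:0] imm=2042 (s11→-6) = #-6
@+06  big-endian(c5 56) = 0xc556
  opcode bits[15:11]=0x18: addi/RI
  [10:7] rd=10 = R10
  [6:0] imm=86 = #86
@+08  big-endian(c4 1b) = 0xc41b
  opcode bits[15:11]=0x18: addi/RI
  [10:7] rd=8 = R8
  [6:0] imm=27 = #27

goto #-6; addi R10, #86; addi R8, #27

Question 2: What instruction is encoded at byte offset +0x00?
[00] c1 28 → 0xc128
  op=0xc128>>11=0x18 ⇒ addi (RI)
  [10:7] rd=2 = R2
  [6:0] imm=40 = #40

addi R2, #40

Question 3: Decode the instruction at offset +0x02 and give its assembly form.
addi R11, #6

off 0x02: read c5 86 as big → 0xc586
  top 5b → 0x18 → addi [RI]
  [10:7] rd=11 = R11
  [6:0] imm=6 = #6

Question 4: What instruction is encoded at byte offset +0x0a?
off 0x0a: read 79 a8 as big → 0x79a8
  opcode bits[15:11]=0xf: sub/RR
  rd: (w>>7)&0xf=0x3 → R3
  rs: (w>>3)&0xf=0x5 → R5

sub R3, R5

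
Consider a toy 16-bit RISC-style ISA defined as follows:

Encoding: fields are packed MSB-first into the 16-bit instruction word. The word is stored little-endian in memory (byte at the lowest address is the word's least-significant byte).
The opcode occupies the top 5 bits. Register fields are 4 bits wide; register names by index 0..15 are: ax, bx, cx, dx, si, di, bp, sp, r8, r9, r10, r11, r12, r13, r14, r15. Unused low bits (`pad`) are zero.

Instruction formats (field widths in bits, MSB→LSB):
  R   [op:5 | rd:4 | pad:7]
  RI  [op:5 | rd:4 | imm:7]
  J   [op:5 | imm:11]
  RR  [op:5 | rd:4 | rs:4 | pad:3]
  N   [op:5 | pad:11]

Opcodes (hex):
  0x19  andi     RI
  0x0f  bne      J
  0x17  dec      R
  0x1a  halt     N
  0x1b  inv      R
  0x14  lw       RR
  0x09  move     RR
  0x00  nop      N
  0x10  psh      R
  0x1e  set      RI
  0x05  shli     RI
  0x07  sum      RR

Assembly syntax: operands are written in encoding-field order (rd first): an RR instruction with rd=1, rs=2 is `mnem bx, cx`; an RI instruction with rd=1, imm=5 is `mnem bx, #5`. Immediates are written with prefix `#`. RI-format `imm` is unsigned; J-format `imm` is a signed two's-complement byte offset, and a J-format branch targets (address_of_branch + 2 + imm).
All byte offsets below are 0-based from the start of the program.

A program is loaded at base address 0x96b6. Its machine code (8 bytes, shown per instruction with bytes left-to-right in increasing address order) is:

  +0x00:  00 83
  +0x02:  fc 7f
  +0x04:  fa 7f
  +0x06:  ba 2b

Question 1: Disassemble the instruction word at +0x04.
[04] fa 7f → 0x7ffa
  opcode bits[15:11]=0xf: bne/J
  [10:0] imm=2042 (s11→-6) = #-6

bne #-6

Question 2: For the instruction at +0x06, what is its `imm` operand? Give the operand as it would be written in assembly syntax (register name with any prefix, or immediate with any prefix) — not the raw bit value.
@+06  little-endian(ba 2b) = 0x2bba
  op=0x2bba>>11=0x5 ⇒ shli (RI)
  [10:7] rd=7 = sp
  [6:0] imm=58 = #58

#58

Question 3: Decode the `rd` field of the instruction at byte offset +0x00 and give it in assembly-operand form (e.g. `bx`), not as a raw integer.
bp

+0x00: 00 83 ⇒ word 0x8300 (little)
  op=0x8300>>11=0x10 ⇒ psh (R)
  rd@[10:7]=0x6 ⇒ bp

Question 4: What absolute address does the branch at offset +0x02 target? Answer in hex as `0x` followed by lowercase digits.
[02] fc 7f → 0x7ffc
  top 5b → 0xf → bne [J]
  imm: (w>>0)&0x7ff=0x7fc (s11→-4) → #-4
  target = base 0x96b6 + off 0x02 + 2 + imm -4 = 0x96b6

0x96b6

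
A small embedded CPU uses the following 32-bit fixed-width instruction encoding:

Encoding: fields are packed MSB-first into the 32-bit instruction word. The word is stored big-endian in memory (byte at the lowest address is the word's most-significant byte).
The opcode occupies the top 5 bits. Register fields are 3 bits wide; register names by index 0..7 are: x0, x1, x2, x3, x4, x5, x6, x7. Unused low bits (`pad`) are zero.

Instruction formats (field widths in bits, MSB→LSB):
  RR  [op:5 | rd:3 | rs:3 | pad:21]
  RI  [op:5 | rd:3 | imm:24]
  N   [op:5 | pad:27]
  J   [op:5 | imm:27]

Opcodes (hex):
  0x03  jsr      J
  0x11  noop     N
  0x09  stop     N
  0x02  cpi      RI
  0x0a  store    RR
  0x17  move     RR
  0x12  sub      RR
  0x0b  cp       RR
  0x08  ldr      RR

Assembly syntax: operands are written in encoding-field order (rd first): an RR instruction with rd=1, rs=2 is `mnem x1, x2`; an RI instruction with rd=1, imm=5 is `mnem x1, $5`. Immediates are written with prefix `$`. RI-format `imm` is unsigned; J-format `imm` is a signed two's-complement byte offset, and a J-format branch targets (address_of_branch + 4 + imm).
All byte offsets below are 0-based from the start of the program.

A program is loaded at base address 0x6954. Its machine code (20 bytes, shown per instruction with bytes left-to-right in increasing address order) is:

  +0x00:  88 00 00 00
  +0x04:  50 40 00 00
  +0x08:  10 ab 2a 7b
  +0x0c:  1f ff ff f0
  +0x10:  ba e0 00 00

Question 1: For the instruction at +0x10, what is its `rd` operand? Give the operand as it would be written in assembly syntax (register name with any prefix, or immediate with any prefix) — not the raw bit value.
x2

off 0x10: read ba e0 00 00 as big → 0xbae00000
  opcode bits[31:27]=0x17: move/RR
  [26:24] rd=2 = x2
  [23:21] rs=7 = x7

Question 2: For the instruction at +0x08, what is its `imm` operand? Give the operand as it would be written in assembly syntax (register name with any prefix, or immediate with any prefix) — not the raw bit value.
+0x08: 10 ab 2a 7b ⇒ word 0x10ab2a7b (big)
  op=0x10ab2a7b>>27=0x2 ⇒ cpi (RI)
  rd@[26:24]=0x0 ⇒ x0
  imm@[23:0]=0xab2a7b ⇒ $11217531

$11217531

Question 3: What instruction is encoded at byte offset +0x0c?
[0c] 1f ff ff f0 → 0x1ffffff0
  top 5b → 0x3 → jsr [J]
  imm@[26:0]=0x7fffff0 (s27→-16) ⇒ $-16

jsr $-16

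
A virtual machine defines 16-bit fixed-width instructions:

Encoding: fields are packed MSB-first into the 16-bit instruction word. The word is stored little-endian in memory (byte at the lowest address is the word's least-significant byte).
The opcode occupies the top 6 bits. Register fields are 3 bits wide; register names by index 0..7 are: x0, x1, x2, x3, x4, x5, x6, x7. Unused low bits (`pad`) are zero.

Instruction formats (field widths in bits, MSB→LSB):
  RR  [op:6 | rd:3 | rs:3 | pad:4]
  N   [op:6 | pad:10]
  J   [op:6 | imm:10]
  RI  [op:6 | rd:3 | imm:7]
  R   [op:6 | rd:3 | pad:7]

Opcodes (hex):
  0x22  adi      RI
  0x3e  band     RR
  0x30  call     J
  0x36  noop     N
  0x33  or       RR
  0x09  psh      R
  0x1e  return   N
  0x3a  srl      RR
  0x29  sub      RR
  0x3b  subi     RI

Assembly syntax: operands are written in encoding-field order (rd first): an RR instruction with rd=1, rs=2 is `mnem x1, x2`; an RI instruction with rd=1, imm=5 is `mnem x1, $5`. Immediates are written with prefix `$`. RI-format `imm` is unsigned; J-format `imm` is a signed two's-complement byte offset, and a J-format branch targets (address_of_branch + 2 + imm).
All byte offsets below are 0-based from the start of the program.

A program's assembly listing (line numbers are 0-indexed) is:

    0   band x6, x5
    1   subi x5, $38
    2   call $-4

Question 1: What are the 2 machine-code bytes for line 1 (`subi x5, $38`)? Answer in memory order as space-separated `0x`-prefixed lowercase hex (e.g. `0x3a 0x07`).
0xa6 0xee

line 1 (subi): pack op=0x3b:6|rd=5:3|imm=38:7 = 0xeea6; little→ a6 ee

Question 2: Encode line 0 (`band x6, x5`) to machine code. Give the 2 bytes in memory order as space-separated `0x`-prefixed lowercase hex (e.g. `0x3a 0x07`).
0x50 0xfb

0. band fields op=0x3e:6|rd=6:3|rs=5:3|pad=0:4 → word fb50h → 50 fb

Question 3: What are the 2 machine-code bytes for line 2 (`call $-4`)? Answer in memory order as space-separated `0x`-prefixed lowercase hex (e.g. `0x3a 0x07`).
L2: call op=0x30:6|imm=-4:10 ⇒ 0xc3fc ⇒ little fc c3

0xfc 0xc3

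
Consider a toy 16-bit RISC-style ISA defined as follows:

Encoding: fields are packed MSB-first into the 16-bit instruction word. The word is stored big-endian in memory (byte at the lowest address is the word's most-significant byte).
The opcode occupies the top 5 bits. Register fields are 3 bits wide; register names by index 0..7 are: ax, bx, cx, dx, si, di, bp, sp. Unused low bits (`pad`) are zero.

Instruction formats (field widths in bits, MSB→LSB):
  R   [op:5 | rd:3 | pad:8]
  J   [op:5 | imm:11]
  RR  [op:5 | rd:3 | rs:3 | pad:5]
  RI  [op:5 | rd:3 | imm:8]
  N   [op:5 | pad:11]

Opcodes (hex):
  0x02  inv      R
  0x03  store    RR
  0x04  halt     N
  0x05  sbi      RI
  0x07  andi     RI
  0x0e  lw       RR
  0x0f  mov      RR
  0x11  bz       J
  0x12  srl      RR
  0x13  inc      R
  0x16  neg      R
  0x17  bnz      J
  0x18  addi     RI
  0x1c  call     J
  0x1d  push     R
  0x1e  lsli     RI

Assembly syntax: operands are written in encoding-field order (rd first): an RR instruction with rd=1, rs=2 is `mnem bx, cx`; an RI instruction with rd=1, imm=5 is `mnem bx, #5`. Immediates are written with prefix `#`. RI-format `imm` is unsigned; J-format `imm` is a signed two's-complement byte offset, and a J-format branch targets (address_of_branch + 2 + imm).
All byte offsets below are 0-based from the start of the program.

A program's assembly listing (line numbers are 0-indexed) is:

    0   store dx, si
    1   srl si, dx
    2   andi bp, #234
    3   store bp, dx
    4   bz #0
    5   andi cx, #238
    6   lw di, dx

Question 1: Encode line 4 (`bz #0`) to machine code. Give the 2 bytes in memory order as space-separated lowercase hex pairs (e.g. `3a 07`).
L4: bz op=0x11:5|imm=0:11 ⇒ 0x8800 ⇒ big 88 00

88 00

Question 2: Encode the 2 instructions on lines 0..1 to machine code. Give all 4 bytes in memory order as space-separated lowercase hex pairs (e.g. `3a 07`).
1b 80 94 60

line 0 (store): pack op=0x3:5|rd=3:3|rs=4:3|pad=0:5 = 0x1b80; big→ 1b 80
line 1 (srl): pack op=0x12:5|rd=4:3|rs=3:3|pad=0:5 = 0x9460; big→ 94 60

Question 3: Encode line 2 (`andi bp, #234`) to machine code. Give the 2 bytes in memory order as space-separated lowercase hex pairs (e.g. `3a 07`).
3e ea

line 2 (andi): pack op=0x7:5|rd=6:3|imm=234:8 = 0x3eea; big→ 3e ea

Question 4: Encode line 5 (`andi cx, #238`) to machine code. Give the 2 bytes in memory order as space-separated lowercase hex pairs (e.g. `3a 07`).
3a ee

line 5 (andi): pack op=0x7:5|rd=2:3|imm=238:8 = 0x3aee; big→ 3a ee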